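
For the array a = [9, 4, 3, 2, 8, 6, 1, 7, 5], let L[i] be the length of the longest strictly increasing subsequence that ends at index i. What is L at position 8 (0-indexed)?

2

dp[i] = 1 + max{dp[j] : j<i, a[j]<a[i]} (or 1 if no such j):
i:     0 1 2 3 4 5 6 7 8
a[i]:  9 4 3 2 8 6 1 7 5
dp:    1 1 1 1 2 2 1 3 2
At index 8 the value is 2.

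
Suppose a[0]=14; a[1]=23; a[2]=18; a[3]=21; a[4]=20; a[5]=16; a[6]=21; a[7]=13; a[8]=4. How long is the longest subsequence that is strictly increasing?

Track the smallest tail for each achievable length (strict):
14 → extends → [14]
23 → extends → [14, 23]
18 → replaces 23 → [14, 18]
21 → extends → [14, 18, 21]
20 → replaces 21 → [14, 18, 20]
16 → replaces 18 → [14, 16, 20]
21 → extends → [14, 16, 20, 21]
13 → replaces 14 → [13, 16, 20, 21]
4 → replaces 13 → [4, 16, 20, 21]
Four tails, so the longest strictly increasing subsequence has length 4 (e.g. 14, 18, 20, 21).

4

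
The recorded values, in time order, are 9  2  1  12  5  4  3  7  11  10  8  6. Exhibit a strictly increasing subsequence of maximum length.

Patience tails give the LIS length; then backtrack through the dp parents:
9 → extends → [9]
2 → replaces 9 → [2]
1 → replaces 2 → [1]
12 → extends → [1, 12]
5 → replaces 12 → [1, 5]
4 → replaces 5 → [1, 4]
3 → replaces 4 → [1, 3]
7 → extends → [1, 3, 7]
11 → extends → [1, 3, 7, 11]
10 → replaces 11 → [1, 3, 7, 10]
8 → replaces 10 → [1, 3, 7, 8]
6 → replaces 7 → [1, 3, 6, 8]
Length 4; one witness is 2, 5, 7, 11.

2, 5, 7, 11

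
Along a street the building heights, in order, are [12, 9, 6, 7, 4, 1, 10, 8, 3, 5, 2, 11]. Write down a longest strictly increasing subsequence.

Patience tails give the LIS length; then backtrack through the dp parents:
12 → extends → [12]
9 → replaces 12 → [9]
6 → replaces 9 → [6]
7 → extends → [6, 7]
4 → replaces 6 → [4, 7]
1 → replaces 4 → [1, 7]
10 → extends → [1, 7, 10]
8 → replaces 10 → [1, 7, 8]
3 → replaces 7 → [1, 3, 8]
5 → replaces 8 → [1, 3, 5]
2 → replaces 3 → [1, 2, 5]
11 → extends → [1, 2, 5, 11]
Length 4; one witness is 6, 7, 10, 11.

6, 7, 10, 11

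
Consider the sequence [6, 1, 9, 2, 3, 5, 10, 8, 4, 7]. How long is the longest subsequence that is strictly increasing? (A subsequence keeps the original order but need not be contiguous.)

Let dp[i] be the length of the longest such subsequence ending at index i:
i:      1  2  3  4  5  6  7  8  9 10
a[i]:   6  1  9  2  3  5 10  8  4  7
dp:     1  1  2  2  3  4  5  5  4  5
Maximum dp value is 5.

5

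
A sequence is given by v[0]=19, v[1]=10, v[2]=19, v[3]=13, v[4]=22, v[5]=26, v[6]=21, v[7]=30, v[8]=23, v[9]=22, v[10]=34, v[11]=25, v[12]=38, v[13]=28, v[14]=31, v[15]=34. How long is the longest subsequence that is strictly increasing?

8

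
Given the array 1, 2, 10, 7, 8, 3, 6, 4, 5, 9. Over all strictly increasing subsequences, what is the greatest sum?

27

Let S[i] be the best sum of a strictly increasing subsequence ending at i:
i:      1  2  3  4  5  6  7  8  9 10
a[i]:   1  2 10  7  8  3  6  4  5  9
S:      1  3 13 10 18  6 12 10 15 27
Maximum is 27 (e.g. 1 + 2 + 7 + 8 + 9).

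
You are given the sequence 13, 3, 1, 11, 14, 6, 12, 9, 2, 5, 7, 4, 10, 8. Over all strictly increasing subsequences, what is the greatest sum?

28

Let S[i] be the best sum of a strictly increasing subsequence ending at i:
i:      1  2  3  4  5  6  7  8  9 10 11 12 13 14
a[i]:  13  3  1 11 14  6 12  9  2  5  7  4 10  8
S:     13  3  1 14 28  9 26 18  3  8 16  7 28 24
Maximum is 28 (e.g. 3 + 11 + 14).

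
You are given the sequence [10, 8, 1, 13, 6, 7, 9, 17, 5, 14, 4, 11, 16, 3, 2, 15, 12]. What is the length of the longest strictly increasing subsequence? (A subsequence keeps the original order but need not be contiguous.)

6

Let dp[i] be the length of the longest such subsequence ending at index i:
i:      1  2  3  4  5  6  7  8  9 10 11 12 13 14 15 16 17
a[i]:  10  8  1 13  6  7  9 17  5 14  4 11 16  3  2 15 12
dp:     1  1  1  2  2  3  4  5  2  5  2  5  6  2  2  6  6
Maximum dp value is 6.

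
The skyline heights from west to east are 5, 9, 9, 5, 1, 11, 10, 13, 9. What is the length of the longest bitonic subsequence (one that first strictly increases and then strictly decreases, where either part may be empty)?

5

inc[i] = longest strictly increasing subsequence ending at i; dec[i] = longest strictly decreasing subsequence starting at i:
i:      1  2  3  4  5  6  7  8  9
a[i]:   5  9  9  5  1 11 10 13  9
inc:    1  2  2  1  1  3  3  4  2
dec:    2  3  3  2  1  3  2  2  1
Best peak at i=6 (value 11): inc=3, dec=3, length 3+3−1 = 5.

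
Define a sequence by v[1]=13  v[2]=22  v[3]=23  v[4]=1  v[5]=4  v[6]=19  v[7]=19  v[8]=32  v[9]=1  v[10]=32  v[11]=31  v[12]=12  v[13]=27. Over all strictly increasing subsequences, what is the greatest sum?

Let S[i] be the best sum of a strictly increasing subsequence ending at i:
i:      1  2  3  4  5  6  7  8  9 10 11 12 13
v[i]:  13 22 23  1  4 19 19 32  1 32 31 12 27
S:     13 35 58  1  5 32 32 90  1 90 89 17 85
Maximum is 90 (e.g. 13 + 22 + 23 + 32).

90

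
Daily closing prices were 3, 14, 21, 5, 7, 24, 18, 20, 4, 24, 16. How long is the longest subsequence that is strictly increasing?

6

Let dp[i] be the length of the longest such subsequence ending at index i:
i:      1  2  3  4  5  6  7  8  9 10 11
a[i]:   3 14 21  5  7 24 18 20  4 24 16
dp:     1  2  3  2  3  4  4  5  2  6  4
Maximum dp value is 6.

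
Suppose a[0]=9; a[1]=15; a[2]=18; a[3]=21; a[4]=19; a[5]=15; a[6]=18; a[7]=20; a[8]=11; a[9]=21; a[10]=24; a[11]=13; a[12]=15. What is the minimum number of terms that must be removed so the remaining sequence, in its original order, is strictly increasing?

6

Fewest deletions = n − (longest strictly increasing subsequence).
i:      0  1  2  3  4  5  6  7  8  9 10 11 12
a[i]:   9 15 18 21 19 15 18 20 11 21 24 13 15
dp:     1  2  3  4  4  2  3  5  2  6  7  3  4
max dp = 7, so deletions = 13 − 7 = 6.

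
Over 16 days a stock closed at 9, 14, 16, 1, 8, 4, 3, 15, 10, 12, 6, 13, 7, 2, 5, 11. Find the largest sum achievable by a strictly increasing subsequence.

44

Let S[i] be the best sum of a strictly increasing subsequence ending at i:
i:      1  2  3  4  5  6  7  8  9 10 11 12 13 14 15 16
a[i]:   9 14 16  1  8  4  3 15 10 12  6 13  7  2  5 11
S:      9 23 39  1  9  5  4 38 19 31 11 44 18  3 10 30
Maximum is 44 (e.g. 1 + 8 + 10 + 12 + 13).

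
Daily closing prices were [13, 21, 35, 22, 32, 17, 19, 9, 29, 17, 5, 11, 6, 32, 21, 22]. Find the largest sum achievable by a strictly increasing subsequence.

Let S[i] be the best sum of a strictly increasing subsequence ending at i:
i:       1   2   3   4   5   6   7   8   9  10  11  12  13  14  15  16
a[i]:   13  21  35  22  32  17  19   9  29  17   5  11   6  32  21  22
S:      13  34  69  56  88  30  49   9  85  30   5  20  11 117  70  92
Maximum is 117 (e.g. 13 + 21 + 22 + 29 + 32).

117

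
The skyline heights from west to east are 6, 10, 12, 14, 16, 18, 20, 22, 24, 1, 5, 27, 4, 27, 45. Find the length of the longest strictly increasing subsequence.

11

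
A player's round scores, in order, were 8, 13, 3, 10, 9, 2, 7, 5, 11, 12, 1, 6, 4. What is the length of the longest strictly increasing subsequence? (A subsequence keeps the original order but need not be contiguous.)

4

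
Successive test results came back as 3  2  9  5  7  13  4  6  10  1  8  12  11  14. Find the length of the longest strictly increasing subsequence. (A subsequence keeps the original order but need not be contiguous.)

6

Track the smallest tail for each achievable length (strict):
3 → extends → [3]
2 → replaces 3 → [2]
9 → extends → [2, 9]
5 → replaces 9 → [2, 5]
7 → extends → [2, 5, 7]
13 → extends → [2, 5, 7, 13]
4 → replaces 5 → [2, 4, 7, 13]
6 → replaces 7 → [2, 4, 6, 13]
10 → replaces 13 → [2, 4, 6, 10]
1 → replaces 2 → [1, 4, 6, 10]
8 → replaces 10 → [1, 4, 6, 8]
12 → extends → [1, 4, 6, 8, 12]
11 → replaces 12 → [1, 4, 6, 8, 11]
14 → extends → [1, 4, 6, 8, 11, 14]
Six tails, so the longest strictly increasing subsequence has length 6 (e.g. 3, 5, 7, 10, 12, 14).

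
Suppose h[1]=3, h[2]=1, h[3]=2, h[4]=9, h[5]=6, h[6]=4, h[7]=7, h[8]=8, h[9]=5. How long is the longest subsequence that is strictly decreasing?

Negate each value so 'decreasing' becomes 'increasing', then run patience tails on the negated sequence:
-3 → extends → [-3]
-1 → extends → [-3, -1]
-2 → replaces -1 → [-3, -2]
-9 → replaces -3 → [-9, -2]
-6 → replaces -2 → [-9, -6]
-4 → extends → [-9, -6, -4]
-7 → replaces -6 → [-9, -7, -4]
-8 → replaces -7 → [-9, -8, -4]
-5 → replaces -4 → [-9, -8, -5]
Three tails, so the longest strictly decreasing subsequence of the original has length 3.

3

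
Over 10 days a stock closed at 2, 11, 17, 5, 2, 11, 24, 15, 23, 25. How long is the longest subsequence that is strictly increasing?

6

Let dp[i] be the length of the longest such subsequence ending at index i:
i:      1  2  3  4  5  6  7  8  9 10
a[i]:   2 11 17  5  2 11 24 15 23 25
dp:     1  2  3  2  1  3  4  4  5  6
Maximum dp value is 6.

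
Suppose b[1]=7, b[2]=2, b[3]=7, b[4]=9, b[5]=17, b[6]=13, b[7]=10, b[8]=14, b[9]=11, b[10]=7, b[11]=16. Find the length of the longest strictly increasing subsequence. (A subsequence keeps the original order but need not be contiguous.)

6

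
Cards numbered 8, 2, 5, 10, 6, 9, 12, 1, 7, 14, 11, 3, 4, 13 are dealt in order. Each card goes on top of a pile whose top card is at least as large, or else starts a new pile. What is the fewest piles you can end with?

Place each on the leftmost legal pile:
8 → new pile 1 (tops now [8])
2 → pile 1 (tops now [2])
5 → new pile 2 (tops now [2, 5])
10 → new pile 3 (tops now [2, 5, 10])
6 → pile 3 (tops now [2, 5, 6])
9 → new pile 4 (tops now [2, 5, 6, 9])
12 → new pile 5 (tops now [2, 5, 6, 9, 12])
1 → pile 1 (tops now [1, 5, 6, 9, 12])
7 → pile 4 (tops now [1, 5, 6, 7, 12])
14 → new pile 6 (tops now [1, 5, 6, 7, 12, 14])
11 → pile 5 (tops now [1, 5, 6, 7, 11, 14])
3 → pile 2 (tops now [1, 3, 6, 7, 11, 14])
4 → pile 3 (tops now [1, 3, 4, 7, 11, 14])
13 → pile 6 (tops now [1, 3, 4, 7, 11, 13])
Six piles.

6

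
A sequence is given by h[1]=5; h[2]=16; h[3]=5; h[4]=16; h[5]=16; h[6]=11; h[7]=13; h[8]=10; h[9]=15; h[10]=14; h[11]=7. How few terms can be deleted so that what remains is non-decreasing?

6

Fewest deletions = n − (longest non-decreasing subsequence).
Patience tails:
5 → extends → [5]
16 → extends → [5, 16]
5 → replaces 16 → [5, 5]
16 → extends → [5, 5, 16]
16 → extends → [5, 5, 16, 16]
11 → replaces 16 → [5, 5, 11, 16]
13 → replaces 16 → [5, 5, 11, 13]
10 → replaces 11 → [5, 5, 10, 13]
15 → extends → [5, 5, 10, 13, 15]
14 → replaces 15 → [5, 5, 10, 13, 14]
7 → replaces 10 → [5, 5, 7, 13, 14]
Longest non-decreasing subsequence has length 5, so deletions = 11 − 5 = 6.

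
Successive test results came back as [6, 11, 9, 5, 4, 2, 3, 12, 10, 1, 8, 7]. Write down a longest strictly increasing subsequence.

6, 11, 12

Patience tails give the LIS length; then backtrack through the dp parents:
6 → extends → [6]
11 → extends → [6, 11]
9 → replaces 11 → [6, 9]
5 → replaces 6 → [5, 9]
4 → replaces 5 → [4, 9]
2 → replaces 4 → [2, 9]
3 → replaces 9 → [2, 3]
12 → extends → [2, 3, 12]
10 → replaces 12 → [2, 3, 10]
1 → replaces 2 → [1, 3, 10]
8 → replaces 10 → [1, 3, 8]
7 → replaces 8 → [1, 3, 7]
Length 3; one witness is 6, 11, 12.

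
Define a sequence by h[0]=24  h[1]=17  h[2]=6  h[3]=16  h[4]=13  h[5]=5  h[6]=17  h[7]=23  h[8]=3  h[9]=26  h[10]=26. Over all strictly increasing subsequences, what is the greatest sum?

88

Let S[i] be the best sum of a strictly increasing subsequence ending at i:
i:      0  1  2  3  4  5  6  7  8  9 10
h[i]:  24 17  6 16 13  5 17 23  3 26 26
S:     24 17  6 22 19  5 39 62  3 88 88
Maximum is 88 (e.g. 6 + 16 + 17 + 23 + 26).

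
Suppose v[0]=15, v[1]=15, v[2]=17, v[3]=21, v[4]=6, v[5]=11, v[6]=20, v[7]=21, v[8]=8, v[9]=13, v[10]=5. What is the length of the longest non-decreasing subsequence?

Track the smallest tail for each achievable length (allowing ties):
15 → extends → [15]
15 → extends → [15, 15]
17 → extends → [15, 15, 17]
21 → extends → [15, 15, 17, 21]
6 → replaces 15 → [6, 15, 17, 21]
11 → replaces 15 → [6, 11, 17, 21]
20 → replaces 21 → [6, 11, 17, 20]
21 → extends → [6, 11, 17, 20, 21]
8 → replaces 11 → [6, 8, 17, 20, 21]
13 → replaces 17 → [6, 8, 13, 20, 21]
5 → replaces 6 → [5, 8, 13, 20, 21]
Five tails, so the longest non-decreasing subsequence has length 5 (e.g. 15, 15, 17, 21, 21).

5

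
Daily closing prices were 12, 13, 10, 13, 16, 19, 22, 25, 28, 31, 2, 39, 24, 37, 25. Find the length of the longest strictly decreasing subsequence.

3

Negate each value so 'decreasing' becomes 'increasing', then run patience tails on the negated sequence:
-12 → extends → [-12]
-13 → replaces -12 → [-13]
-10 → extends → [-13, -10]
-13 → already a tail → [-13, -10]
-16 → replaces -13 → [-16, -10]
-19 → replaces -16 → [-19, -10]
-22 → replaces -19 → [-22, -10]
-25 → replaces -22 → [-25, -10]
-28 → replaces -25 → [-28, -10]
-31 → replaces -28 → [-31, -10]
-2 → extends → [-31, -10, -2]
-39 → replaces -31 → [-39, -10, -2]
-24 → replaces -10 → [-39, -24, -2]
-37 → replaces -24 → [-39, -37, -2]
-25 → replaces -2 → [-39, -37, -25]
Three tails, so the longest strictly decreasing subsequence of the original has length 3.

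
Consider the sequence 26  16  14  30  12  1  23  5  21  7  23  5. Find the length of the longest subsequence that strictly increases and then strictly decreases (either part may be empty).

6

inc[i] = longest strictly increasing subsequence ending at i; dec[i] = longest strictly decreasing subsequence starting at i:
i:      1  2  3  4  5  6  7  8  9 10 11 12
a[i]:  26 16 14 30 12  1 23  5 21  7 23  5
inc:    1  1  1  2  1  1  2  2  3  3  4  2
dec:    6  5  4  5  3  1  4  1  3  2  2  1
Best peak at i=1 (value 26): inc=1, dec=6, length 1+6−1 = 6.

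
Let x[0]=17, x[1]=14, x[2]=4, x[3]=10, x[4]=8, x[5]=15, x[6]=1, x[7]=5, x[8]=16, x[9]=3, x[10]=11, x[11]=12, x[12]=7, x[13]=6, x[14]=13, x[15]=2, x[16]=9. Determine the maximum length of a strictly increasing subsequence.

Track the smallest tail for each achievable length (strict):
17 → extends → [17]
14 → replaces 17 → [14]
4 → replaces 14 → [4]
10 → extends → [4, 10]
8 → replaces 10 → [4, 8]
15 → extends → [4, 8, 15]
1 → replaces 4 → [1, 8, 15]
5 → replaces 8 → [1, 5, 15]
16 → extends → [1, 5, 15, 16]
3 → replaces 5 → [1, 3, 15, 16]
11 → replaces 15 → [1, 3, 11, 16]
12 → replaces 16 → [1, 3, 11, 12]
7 → replaces 11 → [1, 3, 7, 12]
6 → replaces 7 → [1, 3, 6, 12]
13 → extends → [1, 3, 6, 12, 13]
2 → replaces 3 → [1, 2, 6, 12, 13]
9 → replaces 12 → [1, 2, 6, 9, 13]
Five tails, so the longest strictly increasing subsequence has length 5 (e.g. 4, 10, 11, 12, 13).

5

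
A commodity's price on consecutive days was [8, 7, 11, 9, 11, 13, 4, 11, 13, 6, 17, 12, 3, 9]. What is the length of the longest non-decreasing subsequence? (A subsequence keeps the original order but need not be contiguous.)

6

Track the smallest tail for each achievable length (allowing ties):
8 → extends → [8]
7 → replaces 8 → [7]
11 → extends → [7, 11]
9 → replaces 11 → [7, 9]
11 → extends → [7, 9, 11]
13 → extends → [7, 9, 11, 13]
4 → replaces 7 → [4, 9, 11, 13]
11 → replaces 13 → [4, 9, 11, 11]
13 → extends → [4, 9, 11, 11, 13]
6 → replaces 9 → [4, 6, 11, 11, 13]
17 → extends → [4, 6, 11, 11, 13, 17]
12 → replaces 13 → [4, 6, 11, 11, 12, 17]
3 → replaces 4 → [3, 6, 11, 11, 12, 17]
9 → replaces 11 → [3, 6, 9, 11, 12, 17]
Six tails, so the longest non-decreasing subsequence has length 6 (e.g. 8, 11, 11, 13, 13, 17).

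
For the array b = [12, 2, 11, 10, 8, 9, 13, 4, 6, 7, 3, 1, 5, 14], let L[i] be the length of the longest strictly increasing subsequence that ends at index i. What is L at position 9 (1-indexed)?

3

dp[i] = 1 + max{dp[j] : j<i, b[j]<b[i]} (or 1 if no such j):
i:      1  2  3  4  5  6  7  8  9 10 11 12 13 14
b[i]:  12  2 11 10  8  9 13  4  6  7  3  1  5 14
dp:     1  1  2  2  2  3  4  2  3  4  2  1  3  5
At index 9 the value is 3.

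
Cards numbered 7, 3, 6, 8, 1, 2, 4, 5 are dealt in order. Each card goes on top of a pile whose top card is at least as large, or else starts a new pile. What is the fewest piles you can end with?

4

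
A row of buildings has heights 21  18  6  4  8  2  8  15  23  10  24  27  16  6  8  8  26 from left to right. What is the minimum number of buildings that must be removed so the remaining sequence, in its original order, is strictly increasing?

11

Fewest deletions = n − (longest strictly increasing subsequence).
i:      1  2  3  4  5  6  7  8  9 10 11 12 13 14 15 16 17
a[i]:  21 18  6  4  8  2  8 15 23 10 24 27 16  6  8  8 26
dp:     1  1  1  1  2  1  2  3  4  3  5  6  4  2  3  3  6
max dp = 6, so deletions = 17 − 6 = 11.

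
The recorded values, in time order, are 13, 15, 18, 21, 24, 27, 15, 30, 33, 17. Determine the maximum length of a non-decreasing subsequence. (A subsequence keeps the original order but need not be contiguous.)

Let dp[i] be the length of the longest such subsequence ending at index i:
i:      1  2  3  4  5  6  7  8  9 10
a[i]:  13 15 18 21 24 27 15 30 33 17
dp:     1  2  3  4  5  6  3  7  8  4
Maximum dp value is 8.

8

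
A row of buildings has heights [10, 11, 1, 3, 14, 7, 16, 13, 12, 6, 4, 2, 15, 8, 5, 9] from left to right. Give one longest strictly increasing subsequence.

1, 3, 7, 13, 15

Patience tails give the LIS length; then backtrack through the dp parents:
10 → extends → [10]
11 → extends → [10, 11]
1 → replaces 10 → [1, 11]
3 → replaces 11 → [1, 3]
14 → extends → [1, 3, 14]
7 → replaces 14 → [1, 3, 7]
16 → extends → [1, 3, 7, 16]
13 → replaces 16 → [1, 3, 7, 13]
12 → replaces 13 → [1, 3, 7, 12]
6 → replaces 7 → [1, 3, 6, 12]
4 → replaces 6 → [1, 3, 4, 12]
2 → replaces 3 → [1, 2, 4, 12]
15 → extends → [1, 2, 4, 12, 15]
8 → replaces 12 → [1, 2, 4, 8, 15]
5 → replaces 8 → [1, 2, 4, 5, 15]
9 → replaces 15 → [1, 2, 4, 5, 9]
Length 5; one witness is 1, 3, 7, 13, 15.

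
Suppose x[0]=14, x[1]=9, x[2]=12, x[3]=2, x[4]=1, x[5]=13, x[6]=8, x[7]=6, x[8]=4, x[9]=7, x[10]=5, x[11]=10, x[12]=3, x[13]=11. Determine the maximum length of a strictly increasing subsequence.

5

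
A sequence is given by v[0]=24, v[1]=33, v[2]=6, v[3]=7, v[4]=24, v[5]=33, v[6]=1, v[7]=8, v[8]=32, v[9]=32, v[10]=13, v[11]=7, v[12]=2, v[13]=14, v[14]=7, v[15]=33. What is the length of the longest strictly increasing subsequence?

6

Track the smallest tail for each achievable length (strict):
24 → extends → [24]
33 → extends → [24, 33]
6 → replaces 24 → [6, 33]
7 → replaces 33 → [6, 7]
24 → extends → [6, 7, 24]
33 → extends → [6, 7, 24, 33]
1 → replaces 6 → [1, 7, 24, 33]
8 → replaces 24 → [1, 7, 8, 33]
32 → replaces 33 → [1, 7, 8, 32]
32 → already a tail → [1, 7, 8, 32]
13 → replaces 32 → [1, 7, 8, 13]
7 → already a tail → [1, 7, 8, 13]
2 → replaces 7 → [1, 2, 8, 13]
14 → extends → [1, 2, 8, 13, 14]
7 → replaces 8 → [1, 2, 7, 13, 14]
33 → extends → [1, 2, 7, 13, 14, 33]
Six tails, so the longest strictly increasing subsequence has length 6 (e.g. 6, 7, 8, 13, 14, 33).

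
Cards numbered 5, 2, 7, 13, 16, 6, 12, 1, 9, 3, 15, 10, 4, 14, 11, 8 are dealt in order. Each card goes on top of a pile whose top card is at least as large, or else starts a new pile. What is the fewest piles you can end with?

The minimum number of non-increasing subsequences covering a sequence equals the length of its longest strictly increasing subsequence.
LIS length is 5 (e.g. 5, 7, 9, 10, 14), so 5 piles are needed.

5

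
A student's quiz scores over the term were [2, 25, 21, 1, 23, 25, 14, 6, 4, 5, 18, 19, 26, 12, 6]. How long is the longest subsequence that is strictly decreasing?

5

Negate each value so 'decreasing' becomes 'increasing', then run patience tails on the negated sequence:
-2 → extends → [-2]
-25 → replaces -2 → [-25]
-21 → extends → [-25, -21]
-1 → extends → [-25, -21, -1]
-23 → replaces -21 → [-25, -23, -1]
-25 → already a tail → [-25, -23, -1]
-14 → replaces -1 → [-25, -23, -14]
-6 → extends → [-25, -23, -14, -6]
-4 → extends → [-25, -23, -14, -6, -4]
-5 → replaces -4 → [-25, -23, -14, -6, -5]
-18 → replaces -14 → [-25, -23, -18, -6, -5]
-19 → replaces -18 → [-25, -23, -19, -6, -5]
-26 → replaces -25 → [-26, -23, -19, -6, -5]
-12 → replaces -6 → [-26, -23, -19, -12, -5]
-6 → replaces -5 → [-26, -23, -19, -12, -6]
Five tails, so the longest strictly decreasing subsequence of the original has length 5.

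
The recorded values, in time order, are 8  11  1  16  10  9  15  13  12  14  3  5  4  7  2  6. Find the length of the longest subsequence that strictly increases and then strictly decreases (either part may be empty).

inc[i] = longest strictly increasing subsequence ending at i; dec[i] = longest strictly decreasing subsequence starting at i:
i:      1  2  3  4  5  6  7  8  9 10 11 12 13 14 15 16
a[i]:   8 11  1 16 10  9 15 13 12 14  3  5  4  7  2  6
inc:    1  2  1  3  2  2  3  3  3  4  2  3  3  4  2  4
dec:    4  6  1  7  5  4  6  5  4  4  2  3  2  2  1  1
Best peak at i=4 (value 16): inc=3, dec=7, length 3+7−1 = 9.

9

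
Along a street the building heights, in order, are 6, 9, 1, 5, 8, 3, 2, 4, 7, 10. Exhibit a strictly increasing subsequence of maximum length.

Patience tails give the LIS length; then backtrack through the dp parents:
6 → extends → [6]
9 → extends → [6, 9]
1 → replaces 6 → [1, 9]
5 → replaces 9 → [1, 5]
8 → extends → [1, 5, 8]
3 → replaces 5 → [1, 3, 8]
2 → replaces 3 → [1, 2, 8]
4 → replaces 8 → [1, 2, 4]
7 → extends → [1, 2, 4, 7]
10 → extends → [1, 2, 4, 7, 10]
Length 5; one witness is 1, 3, 4, 7, 10.

1, 3, 4, 7, 10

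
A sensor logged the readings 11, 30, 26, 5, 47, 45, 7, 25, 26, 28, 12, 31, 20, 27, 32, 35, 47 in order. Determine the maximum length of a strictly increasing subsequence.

9

Track the smallest tail for each achievable length (strict):
11 → extends → [11]
30 → extends → [11, 30]
26 → replaces 30 → [11, 26]
5 → replaces 11 → [5, 26]
47 → extends → [5, 26, 47]
45 → replaces 47 → [5, 26, 45]
7 → replaces 26 → [5, 7, 45]
25 → replaces 45 → [5, 7, 25]
26 → extends → [5, 7, 25, 26]
28 → extends → [5, 7, 25, 26, 28]
12 → replaces 25 → [5, 7, 12, 26, 28]
31 → extends → [5, 7, 12, 26, 28, 31]
20 → replaces 26 → [5, 7, 12, 20, 28, 31]
27 → replaces 28 → [5, 7, 12, 20, 27, 31]
32 → extends → [5, 7, 12, 20, 27, 31, 32]
35 → extends → [5, 7, 12, 20, 27, 31, 32, 35]
47 → extends → [5, 7, 12, 20, 27, 31, 32, 35, 47]
Nine tails, so the longest strictly increasing subsequence has length 9 (e.g. 5, 7, 25, 26, 28, 31, 32, 35, 47).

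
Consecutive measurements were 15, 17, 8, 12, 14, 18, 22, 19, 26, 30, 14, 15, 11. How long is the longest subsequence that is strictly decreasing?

Negate each value so 'decreasing' becomes 'increasing', then run patience tails on the negated sequence:
-15 → extends → [-15]
-17 → replaces -15 → [-17]
-8 → extends → [-17, -8]
-12 → replaces -8 → [-17, -12]
-14 → replaces -12 → [-17, -14]
-18 → replaces -17 → [-18, -14]
-22 → replaces -18 → [-22, -14]
-19 → replaces -14 → [-22, -19]
-26 → replaces -22 → [-26, -19]
-30 → replaces -26 → [-30, -19]
-14 → extends → [-30, -19, -14]
-15 → replaces -14 → [-30, -19, -15]
-11 → extends → [-30, -19, -15, -11]
Four tails, so the longest strictly decreasing subsequence of the original has length 4.

4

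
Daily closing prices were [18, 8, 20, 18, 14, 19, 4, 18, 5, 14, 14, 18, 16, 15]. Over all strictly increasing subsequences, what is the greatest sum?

45

Let S[i] be the best sum of a strictly increasing subsequence ending at i:
i:      1  2  3  4  5  6  7  8  9 10 11 12 13 14
a[i]:  18  8 20 18 14 19  4 18  5 14 14 18 16 15
S:     18  8 38 26 22 45  4 40  9 23 23 41 39 38
Maximum is 45 (e.g. 8 + 18 + 19).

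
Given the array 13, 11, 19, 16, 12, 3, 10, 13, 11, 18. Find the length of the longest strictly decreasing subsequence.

Let dp[i] be the longest strictly decreasing subsequence ending at i:
i:      1  2  3  4  5  6  7  8  9 10
a[i]:  13 11 19 16 12  3 10 13 11 18
dp:     1  2  1  2  3  4  4  3  4  2
Maximum is 4.

4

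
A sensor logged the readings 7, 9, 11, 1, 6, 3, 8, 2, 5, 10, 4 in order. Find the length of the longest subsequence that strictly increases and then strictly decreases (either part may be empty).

inc[i] = longest strictly increasing subsequence ending at i; dec[i] = longest strictly decreasing subsequence starting at i:
i:      1  2  3  4  5  6  7  8  9 10 11
a[i]:   7  9 11  1  6  3  8  2  5 10  4
inc:    1  2  3  1  2  2  3  2  3  4  3
dec:    4  4  4  1  3  2  3  1  2  2  1
Best peak at i=3 (value 11): inc=3, dec=4, length 3+4−1 = 6.

6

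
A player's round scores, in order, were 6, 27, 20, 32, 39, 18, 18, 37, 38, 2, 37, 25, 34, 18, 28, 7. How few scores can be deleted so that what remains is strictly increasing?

11

Fewest deletions = n − (longest strictly increasing subsequence).
Patience tails:
6 → extends → [6]
27 → extends → [6, 27]
20 → replaces 27 → [6, 20]
32 → extends → [6, 20, 32]
39 → extends → [6, 20, 32, 39]
18 → replaces 20 → [6, 18, 32, 39]
18 → already a tail → [6, 18, 32, 39]
37 → replaces 39 → [6, 18, 32, 37]
38 → extends → [6, 18, 32, 37, 38]
2 → replaces 6 → [2, 18, 32, 37, 38]
37 → already a tail → [2, 18, 32, 37, 38]
25 → replaces 32 → [2, 18, 25, 37, 38]
34 → replaces 37 → [2, 18, 25, 34, 38]
18 → already a tail → [2, 18, 25, 34, 38]
28 → replaces 34 → [2, 18, 25, 28, 38]
7 → replaces 18 → [2, 7, 25, 28, 38]
Longest strictly increasing subsequence has length 5, so deletions = 16 − 5 = 11.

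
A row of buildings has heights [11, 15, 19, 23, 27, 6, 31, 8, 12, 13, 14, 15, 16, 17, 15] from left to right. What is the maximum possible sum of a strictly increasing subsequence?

126

Let S[i] be the best sum of a strictly increasing subsequence ending at i:
i:       1   2   3   4   5   6   7   8   9  10  11  12  13  14  15
a[i]:   11  15  19  23  27   6  31   8  12  13  14  15  16  17  15
S:      11  26  45  68  95   6 126  14  26  39  53  68  84 101  68
Maximum is 126 (e.g. 11 + 15 + 19 + 23 + 27 + 31).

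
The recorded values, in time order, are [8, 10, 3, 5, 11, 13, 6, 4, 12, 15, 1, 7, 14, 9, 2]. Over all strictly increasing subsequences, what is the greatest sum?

Let S[i] be the best sum of a strictly increasing subsequence ending at i:
i:      1  2  3  4  5  6  7  8  9 10 11 12 13 14 15
a[i]:   8 10  3  5 11 13  6  4 12 15  1  7 14  9  2
S:      8 18  3  8 29 42 14  7 41 57  1 21 56 30  3
Maximum is 57 (e.g. 8 + 10 + 11 + 13 + 15).

57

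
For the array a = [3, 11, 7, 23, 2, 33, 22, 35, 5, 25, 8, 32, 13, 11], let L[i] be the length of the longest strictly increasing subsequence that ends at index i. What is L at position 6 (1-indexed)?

4

dp[i] = 1 + max{dp[j] : j<i, a[j]<a[i]} (or 1 if no such j):
i:      1  2  3  4  5  6  7  8  9 10 11 12 13 14
a[i]:   3 11  7 23  2 33 22 35  5 25  8 32 13 11
dp:     1  2  2  3  1  4  3  5  2  4  3  5  4  4
At index 6 the value is 4.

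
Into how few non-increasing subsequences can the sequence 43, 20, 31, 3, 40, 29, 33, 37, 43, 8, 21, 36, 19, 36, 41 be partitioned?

5

Place each on the leftmost legal pile:
43 → new pile 1 (tops now [43])
20 → pile 1 (tops now [20])
31 → new pile 2 (tops now [20, 31])
3 → pile 1 (tops now [3, 31])
40 → new pile 3 (tops now [3, 31, 40])
29 → pile 2 (tops now [3, 29, 40])
33 → pile 3 (tops now [3, 29, 33])
37 → new pile 4 (tops now [3, 29, 33, 37])
43 → new pile 5 (tops now [3, 29, 33, 37, 43])
8 → pile 2 (tops now [3, 8, 33, 37, 43])
21 → pile 3 (tops now [3, 8, 21, 37, 43])
36 → pile 4 (tops now [3, 8, 21, 36, 43])
19 → pile 3 (tops now [3, 8, 19, 36, 43])
36 → pile 4 (tops now [3, 8, 19, 36, 43])
41 → pile 5 (tops now [3, 8, 19, 36, 41])
Five piles.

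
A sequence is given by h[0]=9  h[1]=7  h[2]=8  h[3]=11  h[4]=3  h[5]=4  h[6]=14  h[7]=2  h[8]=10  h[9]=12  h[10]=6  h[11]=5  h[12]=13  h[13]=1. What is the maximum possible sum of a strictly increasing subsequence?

51

Let S[i] be the best sum of a strictly increasing subsequence ending at i:
i:      0  1  2  3  4  5  6  7  8  9 10 11 12 13
h[i]:   9  7  8 11  3  4 14  2 10 12  6  5 13  1
S:      9  7 15 26  3  7 40  2 25 38 13 12 51  1
Maximum is 51 (e.g. 7 + 8 + 11 + 12 + 13).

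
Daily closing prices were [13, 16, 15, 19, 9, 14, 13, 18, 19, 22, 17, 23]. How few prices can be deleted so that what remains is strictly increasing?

6

Fewest deletions = n − (longest strictly increasing subsequence).
Patience tails:
13 → extends → [13]
16 → extends → [13, 16]
15 → replaces 16 → [13, 15]
19 → extends → [13, 15, 19]
9 → replaces 13 → [9, 15, 19]
14 → replaces 15 → [9, 14, 19]
13 → replaces 14 → [9, 13, 19]
18 → replaces 19 → [9, 13, 18]
19 → extends → [9, 13, 18, 19]
22 → extends → [9, 13, 18, 19, 22]
17 → replaces 18 → [9, 13, 17, 19, 22]
23 → extends → [9, 13, 17, 19, 22, 23]
Longest strictly increasing subsequence has length 6, so deletions = 12 − 6 = 6.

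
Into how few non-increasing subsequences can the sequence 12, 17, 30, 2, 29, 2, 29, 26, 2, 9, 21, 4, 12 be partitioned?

3

Place each on the leftmost legal pile:
12 → new pile 1 (tops now [12])
17 → new pile 2 (tops now [12, 17])
30 → new pile 3 (tops now [12, 17, 30])
2 → pile 1 (tops now [2, 17, 30])
29 → pile 3 (tops now [2, 17, 29])
2 → pile 1 (tops now [2, 17, 29])
29 → pile 3 (tops now [2, 17, 29])
26 → pile 3 (tops now [2, 17, 26])
2 → pile 1 (tops now [2, 17, 26])
9 → pile 2 (tops now [2, 9, 26])
21 → pile 3 (tops now [2, 9, 21])
4 → pile 2 (tops now [2, 4, 21])
12 → pile 3 (tops now [2, 4, 12])
Three piles.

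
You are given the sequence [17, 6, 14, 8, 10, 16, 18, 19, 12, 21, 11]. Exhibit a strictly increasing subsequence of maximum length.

6, 8, 10, 16, 18, 19, 21

Patience tails give the LIS length; then backtrack through the dp parents:
17 → extends → [17]
6 → replaces 17 → [6]
14 → extends → [6, 14]
8 → replaces 14 → [6, 8]
10 → extends → [6, 8, 10]
16 → extends → [6, 8, 10, 16]
18 → extends → [6, 8, 10, 16, 18]
19 → extends → [6, 8, 10, 16, 18, 19]
12 → replaces 16 → [6, 8, 10, 12, 18, 19]
21 → extends → [6, 8, 10, 12, 18, 19, 21]
11 → replaces 12 → [6, 8, 10, 11, 18, 19, 21]
Length 7; one witness is 6, 8, 10, 16, 18, 19, 21.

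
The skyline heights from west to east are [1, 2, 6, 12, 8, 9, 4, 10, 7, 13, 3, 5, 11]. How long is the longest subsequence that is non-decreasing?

7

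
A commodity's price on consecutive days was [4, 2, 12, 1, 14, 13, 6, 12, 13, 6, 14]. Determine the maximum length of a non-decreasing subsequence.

5

Track the smallest tail for each achievable length (allowing ties):
4 → extends → [4]
2 → replaces 4 → [2]
12 → extends → [2, 12]
1 → replaces 2 → [1, 12]
14 → extends → [1, 12, 14]
13 → replaces 14 → [1, 12, 13]
6 → replaces 12 → [1, 6, 13]
12 → replaces 13 → [1, 6, 12]
13 → extends → [1, 6, 12, 13]
6 → replaces 12 → [1, 6, 6, 13]
14 → extends → [1, 6, 6, 13, 14]
Five tails, so the longest non-decreasing subsequence has length 5 (e.g. 4, 12, 13, 13, 14).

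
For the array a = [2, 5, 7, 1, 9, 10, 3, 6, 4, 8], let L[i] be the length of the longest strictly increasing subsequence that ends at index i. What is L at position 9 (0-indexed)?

4

dp[i] = 1 + max{dp[j] : j<i, a[j]<a[i]} (or 1 if no such j):
i:      0  1  2  3  4  5  6  7  8  9
a[i]:   2  5  7  1  9 10  3  6  4  8
dp:     1  2  3  1  4  5  2  3  3  4
At index 9 the value is 4.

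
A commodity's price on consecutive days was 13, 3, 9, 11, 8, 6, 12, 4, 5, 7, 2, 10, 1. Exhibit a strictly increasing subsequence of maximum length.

3, 4, 5, 7, 10

Patience tails give the LIS length; then backtrack through the dp parents:
13 → extends → [13]
3 → replaces 13 → [3]
9 → extends → [3, 9]
11 → extends → [3, 9, 11]
8 → replaces 9 → [3, 8, 11]
6 → replaces 8 → [3, 6, 11]
12 → extends → [3, 6, 11, 12]
4 → replaces 6 → [3, 4, 11, 12]
5 → replaces 11 → [3, 4, 5, 12]
7 → replaces 12 → [3, 4, 5, 7]
2 → replaces 3 → [2, 4, 5, 7]
10 → extends → [2, 4, 5, 7, 10]
1 → replaces 2 → [1, 4, 5, 7, 10]
Length 5; one witness is 3, 4, 5, 7, 10.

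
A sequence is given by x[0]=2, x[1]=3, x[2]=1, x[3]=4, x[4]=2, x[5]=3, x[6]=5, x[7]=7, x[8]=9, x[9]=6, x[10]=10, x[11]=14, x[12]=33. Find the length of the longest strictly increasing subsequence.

Let dp[i] be the length of the longest such subsequence ending at index i:
i:      0  1  2  3  4  5  6  7  8  9 10 11 12
x[i]:   2  3  1  4  2  3  5  7  9  6 10 14 33
dp:     1  2  1  3  2  3  4  5  6  5  7  8  9
Maximum dp value is 9.

9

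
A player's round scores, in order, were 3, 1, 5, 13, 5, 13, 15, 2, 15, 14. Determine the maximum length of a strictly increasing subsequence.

4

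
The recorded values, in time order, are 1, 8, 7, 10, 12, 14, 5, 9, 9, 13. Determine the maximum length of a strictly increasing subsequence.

Let dp[i] be the length of the longest such subsequence ending at index i:
i:      1  2  3  4  5  6  7  8  9 10
a[i]:   1  8  7 10 12 14  5  9  9 13
dp:     1  2  2  3  4  5  2  3  3  5
Maximum dp value is 5.

5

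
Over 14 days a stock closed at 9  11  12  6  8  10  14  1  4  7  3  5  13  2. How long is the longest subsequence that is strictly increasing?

4

Track the smallest tail for each achievable length (strict):
9 → extends → [9]
11 → extends → [9, 11]
12 → extends → [9, 11, 12]
6 → replaces 9 → [6, 11, 12]
8 → replaces 11 → [6, 8, 12]
10 → replaces 12 → [6, 8, 10]
14 → extends → [6, 8, 10, 14]
1 → replaces 6 → [1, 8, 10, 14]
4 → replaces 8 → [1, 4, 10, 14]
7 → replaces 10 → [1, 4, 7, 14]
3 → replaces 4 → [1, 3, 7, 14]
5 → replaces 7 → [1, 3, 5, 14]
13 → replaces 14 → [1, 3, 5, 13]
2 → replaces 3 → [1, 2, 5, 13]
Four tails, so the longest strictly increasing subsequence has length 4 (e.g. 9, 11, 12, 14).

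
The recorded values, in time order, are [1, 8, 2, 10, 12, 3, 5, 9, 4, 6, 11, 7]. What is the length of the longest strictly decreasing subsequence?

3

Negate each value so 'decreasing' becomes 'increasing', then run patience tails on the negated sequence:
-1 → extends → [-1]
-8 → replaces -1 → [-8]
-2 → extends → [-8, -2]
-10 → replaces -8 → [-10, -2]
-12 → replaces -10 → [-12, -2]
-3 → replaces -2 → [-12, -3]
-5 → replaces -3 → [-12, -5]
-9 → replaces -5 → [-12, -9]
-4 → extends → [-12, -9, -4]
-6 → replaces -4 → [-12, -9, -6]
-11 → replaces -9 → [-12, -11, -6]
-7 → replaces -6 → [-12, -11, -7]
Three tails, so the longest strictly decreasing subsequence of the original has length 3.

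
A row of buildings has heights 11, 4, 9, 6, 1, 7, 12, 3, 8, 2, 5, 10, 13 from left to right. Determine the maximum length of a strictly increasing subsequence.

6

Let dp[i] be the length of the longest such subsequence ending at index i:
i:      1  2  3  4  5  6  7  8  9 10 11 12 13
a[i]:  11  4  9  6  1  7 12  3  8  2  5 10 13
dp:     1  1  2  2  1  3  4  2  4  2  3  5  6
Maximum dp value is 6.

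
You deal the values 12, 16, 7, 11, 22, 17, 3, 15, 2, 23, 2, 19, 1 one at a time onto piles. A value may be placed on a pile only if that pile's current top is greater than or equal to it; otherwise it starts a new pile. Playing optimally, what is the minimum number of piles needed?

4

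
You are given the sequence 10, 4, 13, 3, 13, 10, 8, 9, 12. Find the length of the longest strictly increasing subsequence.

Track the smallest tail for each achievable length (strict):
10 → extends → [10]
4 → replaces 10 → [4]
13 → extends → [4, 13]
3 → replaces 4 → [3, 13]
13 → already a tail → [3, 13]
10 → replaces 13 → [3, 10]
8 → replaces 10 → [3, 8]
9 → extends → [3, 8, 9]
12 → extends → [3, 8, 9, 12]
Four tails, so the longest strictly increasing subsequence has length 4 (e.g. 4, 8, 9, 12).

4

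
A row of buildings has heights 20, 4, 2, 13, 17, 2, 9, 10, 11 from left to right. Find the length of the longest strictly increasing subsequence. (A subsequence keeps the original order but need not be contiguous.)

4

Track the smallest tail for each achievable length (strict):
20 → extends → [20]
4 → replaces 20 → [4]
2 → replaces 4 → [2]
13 → extends → [2, 13]
17 → extends → [2, 13, 17]
2 → already a tail → [2, 13, 17]
9 → replaces 13 → [2, 9, 17]
10 → replaces 17 → [2, 9, 10]
11 → extends → [2, 9, 10, 11]
Four tails, so the longest strictly increasing subsequence has length 4 (e.g. 4, 9, 10, 11).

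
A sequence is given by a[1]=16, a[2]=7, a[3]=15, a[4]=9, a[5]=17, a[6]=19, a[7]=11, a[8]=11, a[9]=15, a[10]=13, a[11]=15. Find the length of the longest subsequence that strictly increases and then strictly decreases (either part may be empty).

inc[i] = longest strictly increasing subsequence ending at i; dec[i] = longest strictly decreasing subsequence starting at i:
i:      1  2  3  4  5  6  7  8  9 10 11
a[i]:  16  7 15  9 17 19 11 11 15 13 15
inc:    1  1  2  2  3  4  3  3  4  4  5
dec:    3  1  2  1  3  3  1  1  2  1  1
Best peak at i=6 (value 19): inc=4, dec=3, length 4+3−1 = 6.

6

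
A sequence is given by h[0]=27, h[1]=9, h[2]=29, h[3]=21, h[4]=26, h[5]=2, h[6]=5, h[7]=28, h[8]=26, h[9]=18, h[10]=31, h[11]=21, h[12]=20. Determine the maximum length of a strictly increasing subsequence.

5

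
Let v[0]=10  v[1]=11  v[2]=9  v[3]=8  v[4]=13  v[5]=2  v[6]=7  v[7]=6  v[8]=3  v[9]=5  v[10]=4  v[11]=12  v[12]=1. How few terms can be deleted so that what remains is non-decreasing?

Fewest deletions = n − (longest non-decreasing subsequence).
i:      0  1  2  3  4  5  6  7  8  9 10 11 12
v[i]:  10 11  9  8 13  2  7  6  3  5  4 12  1
dp:     1  2  1  1  3  1  2  2  2  3  3  4  1
max dp = 4, so deletions = 13 − 4 = 9.

9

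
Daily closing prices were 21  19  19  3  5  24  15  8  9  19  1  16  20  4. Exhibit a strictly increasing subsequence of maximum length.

Patience tails give the LIS length; then backtrack through the dp parents:
21 → extends → [21]
19 → replaces 21 → [19]
19 → already a tail → [19]
3 → replaces 19 → [3]
5 → extends → [3, 5]
24 → extends → [3, 5, 24]
15 → replaces 24 → [3, 5, 15]
8 → replaces 15 → [3, 5, 8]
9 → extends → [3, 5, 8, 9]
19 → extends → [3, 5, 8, 9, 19]
1 → replaces 3 → [1, 5, 8, 9, 19]
16 → replaces 19 → [1, 5, 8, 9, 16]
20 → extends → [1, 5, 8, 9, 16, 20]
4 → replaces 5 → [1, 4, 8, 9, 16, 20]
Length 6; one witness is 3, 5, 8, 9, 19, 20.

3, 5, 8, 9, 19, 20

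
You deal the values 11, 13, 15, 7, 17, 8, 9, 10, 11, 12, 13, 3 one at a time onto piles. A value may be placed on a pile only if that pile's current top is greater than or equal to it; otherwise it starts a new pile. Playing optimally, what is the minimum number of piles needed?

7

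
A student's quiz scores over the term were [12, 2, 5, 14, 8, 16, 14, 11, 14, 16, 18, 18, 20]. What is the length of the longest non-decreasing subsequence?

9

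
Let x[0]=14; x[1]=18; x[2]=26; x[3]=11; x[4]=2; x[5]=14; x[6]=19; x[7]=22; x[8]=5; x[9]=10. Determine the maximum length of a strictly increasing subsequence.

4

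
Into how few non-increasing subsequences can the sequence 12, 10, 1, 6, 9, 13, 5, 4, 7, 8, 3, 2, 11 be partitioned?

Place each on the leftmost legal pile:
12 → new pile 1 (tops now [12])
10 → pile 1 (tops now [10])
1 → pile 1 (tops now [1])
6 → new pile 2 (tops now [1, 6])
9 → new pile 3 (tops now [1, 6, 9])
13 → new pile 4 (tops now [1, 6, 9, 13])
5 → pile 2 (tops now [1, 5, 9, 13])
4 → pile 2 (tops now [1, 4, 9, 13])
7 → pile 3 (tops now [1, 4, 7, 13])
8 → pile 4 (tops now [1, 4, 7, 8])
3 → pile 2 (tops now [1, 3, 7, 8])
2 → pile 2 (tops now [1, 2, 7, 8])
11 → new pile 5 (tops now [1, 2, 7, 8, 11])
Five piles.

5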